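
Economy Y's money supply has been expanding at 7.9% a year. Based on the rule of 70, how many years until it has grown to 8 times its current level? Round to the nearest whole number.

roughly 27 years

At 7.9% it doubles every 70/7.9 ≈ 8.86 years.
Getting to 8× needs 3 doublings: 3 × 8.86 ≈ 27 years.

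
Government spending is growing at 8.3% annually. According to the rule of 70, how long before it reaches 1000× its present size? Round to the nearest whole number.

At 8.3% it doubles every 70/8.3 ≈ 8.43 years.
1000× is log₂ 1000 ≈ 9.97 doublings, so ≈ 9.97 × 8.43 = 84 years.

≈ 84 years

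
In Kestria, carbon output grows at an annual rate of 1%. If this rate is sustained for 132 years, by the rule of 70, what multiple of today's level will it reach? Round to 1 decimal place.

approximately 3.7 times

Doubles every ≈ 70.00 years (70/1).
132 years is 1.89 doublings; 2^1.89 ≈ 3.7×.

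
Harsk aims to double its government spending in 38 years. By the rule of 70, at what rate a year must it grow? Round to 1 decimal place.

70 / 38 ≈ 1.84, so about 1.8% a year.

approximately 1.8%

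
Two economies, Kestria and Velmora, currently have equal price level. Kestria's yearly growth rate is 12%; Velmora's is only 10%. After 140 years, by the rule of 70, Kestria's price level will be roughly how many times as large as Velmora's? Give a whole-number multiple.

Rate gap = 12% − 10% = 2 points.
The ratio doubles every 70/2 ≈ 35.00 years.
140/35.00 ≈ 4.00 doublings → ratio ≈ 2^4.00 ≈ 16.

roughly 16 times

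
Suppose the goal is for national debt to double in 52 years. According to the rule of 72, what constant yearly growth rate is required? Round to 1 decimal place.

approximately 1.4%

72 / 52 ≈ 1.38, so about 1.4% per year.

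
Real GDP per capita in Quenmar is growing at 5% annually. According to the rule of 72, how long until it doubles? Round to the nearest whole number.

Doubling time ≈ 72 / 5 = 14.40 years.

roughly 14 years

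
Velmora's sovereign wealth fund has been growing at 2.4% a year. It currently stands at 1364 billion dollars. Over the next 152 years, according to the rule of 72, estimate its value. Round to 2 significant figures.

Doubling time ≈ 72/2.4 = 30.00 years.
152 years is 152/30.00 ≈ 5.07 doublings, a factor of 2^5.07 ≈ 33.59.
1364 × 33.59 ≈ 46000 billion dollars.

approximately 46000 billion dollars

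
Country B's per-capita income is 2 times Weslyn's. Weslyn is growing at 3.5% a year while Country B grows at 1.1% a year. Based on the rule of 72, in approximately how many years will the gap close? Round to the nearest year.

30 years

What matters is the difference: 2.4 pp.
Rule of 72 on the gap: the ratio halves every 72/2.4 ≈ 30.00 years.
A 2 times gap closes after 1 halving: 1 × 30.00 ≈ 30 years.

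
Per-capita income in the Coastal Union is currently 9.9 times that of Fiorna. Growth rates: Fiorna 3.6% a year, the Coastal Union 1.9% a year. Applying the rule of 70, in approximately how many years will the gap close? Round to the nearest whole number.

What matters is the difference: 1.7 pp.
Rule of 70 on the gap: the ratio halves every 70/1.7 ≈ 41.18 years.
A 9.9 times gap takes log₂(9.9) ≈ 3.31 halvings to close: 3.31 × 41.18 ≈ 136 years.

around 136 years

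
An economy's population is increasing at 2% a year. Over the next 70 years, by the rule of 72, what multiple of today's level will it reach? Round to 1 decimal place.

Doubles every ≈ 36.00 years (72/2).
70 years is 1.94 doublings; 2^1.94 ≈ 3.8×.

approximately 3.8 times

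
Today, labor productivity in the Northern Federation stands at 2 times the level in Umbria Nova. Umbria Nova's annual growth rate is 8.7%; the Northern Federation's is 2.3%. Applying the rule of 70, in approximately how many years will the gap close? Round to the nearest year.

around 11 years

The growth-rate gap is 8.7% − 2.3% = 6.4 percentage points.
So the ratio between them halves every 70/6.4 ≈ 10.94 years.
A 2 times gap closes after 1 halving: 1 × 10.94 ≈ 11 years.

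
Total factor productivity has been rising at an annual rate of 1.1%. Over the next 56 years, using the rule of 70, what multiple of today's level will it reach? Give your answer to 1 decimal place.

Doubling time ≈ 70/1.1 = 63.64 years.
56 years / 63.64 ≈ 0.88 doublings → factor 2^0.88 ≈ 1.8.

roughly 1.8 times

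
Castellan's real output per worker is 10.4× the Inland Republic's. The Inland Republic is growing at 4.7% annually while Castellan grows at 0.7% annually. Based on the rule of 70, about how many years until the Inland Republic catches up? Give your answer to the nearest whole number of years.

59 years

What matters is the difference: 4 pp.
Rule of 70 on the gap: the ratio halves every 70/4 ≈ 17.50 years.
A 10.4× gap takes log₂(10.4) ≈ 3.38 halvings to close: 3.38 × 17.50 ≈ 59 years.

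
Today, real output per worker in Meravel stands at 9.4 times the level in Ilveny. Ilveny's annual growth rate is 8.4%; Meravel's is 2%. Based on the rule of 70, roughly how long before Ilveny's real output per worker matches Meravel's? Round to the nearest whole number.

The growth-rate gap is 8.4% − 2% = 6.4 percentage points.
So the ratio between them halves every 70/6.4 ≈ 10.94 years.
A 9.4 times gap takes log₂(9.4) ≈ 3.23 halvings to close: 3.23 × 10.94 ≈ 35 years.

approximately 35 years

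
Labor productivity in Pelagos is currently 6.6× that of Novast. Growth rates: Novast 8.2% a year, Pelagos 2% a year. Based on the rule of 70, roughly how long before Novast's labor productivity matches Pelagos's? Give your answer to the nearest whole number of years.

≈ 31 years

Novast gains on Pelagos at 8.2% − 2% = 6.2 points a year.
At that relative rate the gap halves every 70/6.2 ≈ 11.29 years.
A 6.6× gap takes log₂(6.6) ≈ 2.72 halvings to close: 2.72 × 11.29 ≈ 31 years.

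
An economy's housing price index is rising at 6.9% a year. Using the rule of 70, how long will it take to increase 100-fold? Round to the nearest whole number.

≈ 67 years

Doubling time ≈ 70/6.9 = 10.14 years.
Reaching 100× takes log₂(100) ≈ 6.64 doublings.
6.64 × 10.14 ≈ 67 years.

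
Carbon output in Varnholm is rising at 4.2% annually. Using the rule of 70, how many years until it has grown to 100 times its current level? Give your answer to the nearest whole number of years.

111 years

One doubling takes 70/4.2 = 16.67 years.
100× is log₂ 100 ≈ 6.64 doublings, so ≈ 6.64 × 16.67 = 111 years.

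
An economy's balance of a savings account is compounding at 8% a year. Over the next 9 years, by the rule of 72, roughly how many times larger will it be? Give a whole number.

roughly 2 times

At 8% one doubling takes ≈ 9.00 years; 9 years is 1 of them, so ×2.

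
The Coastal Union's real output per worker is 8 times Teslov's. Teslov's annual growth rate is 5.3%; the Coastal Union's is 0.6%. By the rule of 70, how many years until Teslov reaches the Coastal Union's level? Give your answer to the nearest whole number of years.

The growth-rate gap is 5.3% − 0.6% = 4.7 percentage points.
So the ratio between them halves every 70/4.7 ≈ 14.89 years.
An 8 times gap closes after 3 halvings: 3 × 14.89 ≈ 45 years.

about 45 years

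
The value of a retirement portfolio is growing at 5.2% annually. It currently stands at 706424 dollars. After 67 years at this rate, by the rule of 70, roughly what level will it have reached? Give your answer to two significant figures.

Doubling time ≈ 70/5.2 = 13.46 years.
67 years is 67/13.46 ≈ 4.98 doublings, a factor of 2^4.98 ≈ 31.56.
706424 × 31.56 ≈ 22000000 dollars.

roughly 22000000 dollars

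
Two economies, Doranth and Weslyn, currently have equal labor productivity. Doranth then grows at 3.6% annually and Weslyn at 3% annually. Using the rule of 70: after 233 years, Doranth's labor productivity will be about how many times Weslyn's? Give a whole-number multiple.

Rate gap = 3.6% − 3% = 0.6 points.
The ratio doubles every 70/0.6 ≈ 116.67 years.
233/116.67 ≈ 2.00 doublings → ratio ≈ 2^2.00 ≈ 4.

4 times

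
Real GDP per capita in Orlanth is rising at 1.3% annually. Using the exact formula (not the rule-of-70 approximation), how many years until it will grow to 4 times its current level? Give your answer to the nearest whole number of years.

107 years

t = ln(4) / ln(1 + 0.013) = 1.3863 / 0.012916 ≈ 107.33.
≈ 107 years.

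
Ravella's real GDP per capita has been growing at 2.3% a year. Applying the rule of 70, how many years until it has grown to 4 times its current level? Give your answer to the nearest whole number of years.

roughly 61 years

Doubling time ≈ 70/2.3 = 30.43 years.
4 = 2^2, so 2 doublings → 61 years.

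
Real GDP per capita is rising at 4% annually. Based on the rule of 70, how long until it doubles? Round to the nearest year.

At 4%, doubling takes about 70/4 = 17.50 years.

approximately 18 years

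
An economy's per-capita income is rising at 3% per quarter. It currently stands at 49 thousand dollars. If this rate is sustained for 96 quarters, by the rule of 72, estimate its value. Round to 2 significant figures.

≈ 780 thousand dollars

Doubling time ≈ 72/3 = 24.00 quarters.
96 quarters is 96/24.00 ≈ 4.00 doublings, a factor of 2^4.00 ≈ 16.00.
49 × 16.00 ≈ 780 thousand dollars.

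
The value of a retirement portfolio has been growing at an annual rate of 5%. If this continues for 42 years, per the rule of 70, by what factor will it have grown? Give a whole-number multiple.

≈ 8 times

At 5% one doubling takes ≈ 14.00 years; 42 years is 3 of them, so ×8.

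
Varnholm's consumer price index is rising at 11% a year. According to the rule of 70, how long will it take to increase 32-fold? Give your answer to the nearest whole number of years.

At 11% it doubles every 70/11 ≈ 6.36 years.
32 = 2^5, so 5 doublings → 32 years.

32 years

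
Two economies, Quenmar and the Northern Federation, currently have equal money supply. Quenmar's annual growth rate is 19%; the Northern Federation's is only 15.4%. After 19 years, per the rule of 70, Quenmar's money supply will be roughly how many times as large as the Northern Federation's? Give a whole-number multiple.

Only the 3.6-point difference matters.
70/3.6 ≈ 19.44 years per doubling of the ratio; 19 years gives 0.98 doublings, so ≈ 2×.

2 times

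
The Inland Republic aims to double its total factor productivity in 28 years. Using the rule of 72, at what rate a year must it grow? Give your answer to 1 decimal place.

72 / 28 ≈ 2.57, so about 2.6% a year.

≈ 2.6% a year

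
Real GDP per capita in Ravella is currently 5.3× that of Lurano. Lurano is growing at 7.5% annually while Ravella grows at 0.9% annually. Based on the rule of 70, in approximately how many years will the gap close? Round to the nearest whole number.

The growth-rate gap is 7.5% − 0.9% = 6.6 percentage points.
So the ratio between them halves every 70/6.6 ≈ 10.61 years.
A 5.3× gap takes log₂(5.3) ≈ 2.41 halvings to close: 2.41 × 10.61 ≈ 26 years.

approximately 26 years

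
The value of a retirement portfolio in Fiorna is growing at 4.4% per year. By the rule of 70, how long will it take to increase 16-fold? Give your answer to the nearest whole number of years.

Doubling time ≈ 70/4.4 = 15.91 years.
Getting to 16× needs 4 doublings: 4 × 15.91 ≈ 64 years.

roughly 64 years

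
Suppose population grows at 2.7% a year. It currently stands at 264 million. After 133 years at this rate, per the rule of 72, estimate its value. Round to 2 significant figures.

Doubling time ≈ 72/2.7 = 26.67 years.
133 years is 133/26.67 ≈ 4.99 doublings, a factor of 2^4.99 ≈ 31.78.
264 × 31.78 ≈ 8400 million.

about 8400 million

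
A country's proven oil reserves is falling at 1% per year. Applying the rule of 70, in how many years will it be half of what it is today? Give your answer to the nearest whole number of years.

70 years

The rule works in reverse for decay: 70/1 ≈ 70.00 years to halve.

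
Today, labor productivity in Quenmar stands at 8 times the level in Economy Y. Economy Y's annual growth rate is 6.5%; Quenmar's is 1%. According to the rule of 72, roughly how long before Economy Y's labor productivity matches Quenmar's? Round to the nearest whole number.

around 39 years

Economy Y gains on Quenmar at 6.5% − 1% = 5.5 points a year.
At that relative rate the gap halves every 72/5.5 ≈ 13.09 years.
An 8 times gap closes after 3 halvings: 3 × 13.09 ≈ 39 years.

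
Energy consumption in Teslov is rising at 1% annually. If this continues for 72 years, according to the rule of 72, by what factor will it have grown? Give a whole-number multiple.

≈ 2 times

Doubling time ≈ 72/1 = 72.00 years.
72/72.00 ≈ 1 doubling, so about 2^1 = 2×.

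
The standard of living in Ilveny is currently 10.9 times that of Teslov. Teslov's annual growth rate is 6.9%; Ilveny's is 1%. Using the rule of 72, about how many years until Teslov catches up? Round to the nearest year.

42 years

The growth-rate gap is 6.9% − 1% = 5.9 percentage points.
So the ratio between them halves every 72/5.9 ≈ 12.20 years.
A 10.9 times gap takes log₂(10.9) ≈ 3.45 halvings to close: 3.45 × 12.20 ≈ 42 years.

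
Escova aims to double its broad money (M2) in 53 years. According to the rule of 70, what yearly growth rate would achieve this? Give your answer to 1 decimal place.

≈ 1.3% per year

70 / 53 ≈ 1.32, so about 1.3% per year.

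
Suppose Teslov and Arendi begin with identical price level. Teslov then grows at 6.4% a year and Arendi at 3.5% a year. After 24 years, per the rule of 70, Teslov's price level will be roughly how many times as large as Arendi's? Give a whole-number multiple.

Only the 2.9-point difference matters.
70/2.9 ≈ 24.14 years per doubling of the ratio; 24 years gives 0.99 doublings, so ≈ 2×.

2 times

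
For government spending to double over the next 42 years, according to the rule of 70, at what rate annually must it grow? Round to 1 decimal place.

around 1.7%

70 / 42 ≈ 1.67, so about 1.7% annually.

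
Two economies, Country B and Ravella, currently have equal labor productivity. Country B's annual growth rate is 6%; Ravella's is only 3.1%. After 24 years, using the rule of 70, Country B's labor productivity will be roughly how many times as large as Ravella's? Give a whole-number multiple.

about 2 times

Rate gap = 6% − 3.1% = 2.9 points.
The ratio doubles every 70/2.9 ≈ 24.14 years.
24/24.14 ≈ 0.99 doublings → ratio ≈ 2^0.99 ≈ 2.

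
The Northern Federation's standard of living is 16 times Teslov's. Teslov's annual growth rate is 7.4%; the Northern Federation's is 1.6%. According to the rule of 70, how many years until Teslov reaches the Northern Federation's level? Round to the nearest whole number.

about 48 years

The growth-rate gap is 7.4% − 1.6% = 5.8 percentage points.
So the ratio between them halves every 70/5.8 ≈ 12.07 years.
A 16 times gap closes after 4 halvings: 4 × 12.07 ≈ 48 years.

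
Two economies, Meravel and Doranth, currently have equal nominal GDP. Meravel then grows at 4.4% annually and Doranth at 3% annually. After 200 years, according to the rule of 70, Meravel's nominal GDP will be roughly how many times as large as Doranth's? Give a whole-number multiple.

Meravel pulls ahead at 1.4 pp per year, so the ratio doubles every 70/1.4 ≈ 50.00 years.
In 200 years that's 4.00 doublings: 2^4.00 ≈ 16.

around 16 times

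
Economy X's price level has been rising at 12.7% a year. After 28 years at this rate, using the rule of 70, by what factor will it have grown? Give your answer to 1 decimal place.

about 33.8 times

Doubles every ≈ 5.51 years (70/12.7).
28 years is 5.08 doublings; 2^5.08 ≈ 33.8×.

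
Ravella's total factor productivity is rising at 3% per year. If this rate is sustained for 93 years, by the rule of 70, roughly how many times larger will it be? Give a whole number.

At 3% one doubling takes ≈ 23.33 years; 93 years is 4 of them, so ×16.

≈ 16 times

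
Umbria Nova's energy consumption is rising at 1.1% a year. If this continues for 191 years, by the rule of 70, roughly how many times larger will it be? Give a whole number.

about 8 times

70/1.1 ≈ 63.64 years per doubling.
191 years fits 3 doublings: 2^3 = 8.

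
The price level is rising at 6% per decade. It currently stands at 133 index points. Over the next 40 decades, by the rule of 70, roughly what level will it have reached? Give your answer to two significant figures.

It doubles every 70/6 ≈ 11.67 decades, so 40 decades is 3.43 doublings.
2^3.43 ≈ 10.78; 133 × 10.78 ≈ 1400 index points.

1400 index points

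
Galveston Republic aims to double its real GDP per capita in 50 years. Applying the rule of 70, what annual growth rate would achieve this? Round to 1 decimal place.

approximately 1.4%

70 / 50 ≈ 1.40, so about 1.4% a year.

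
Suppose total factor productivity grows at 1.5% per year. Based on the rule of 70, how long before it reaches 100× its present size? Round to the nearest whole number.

around 310 years

At 1.5% it doubles every 70/1.5 ≈ 46.67 years.
Reaching 100× takes log₂(100) ≈ 6.64 doublings.
6.64 × 46.67 ≈ 310 years.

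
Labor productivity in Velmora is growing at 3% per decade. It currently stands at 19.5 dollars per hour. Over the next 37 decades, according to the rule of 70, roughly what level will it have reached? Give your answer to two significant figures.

Doubling time ≈ 70/3 = 23.33 decades.
37 decades is 37/23.33 ≈ 1.59 doublings, a factor of 2^1.59 ≈ 3.01.
19.5 × 3.01 ≈ 59 dollars per hour.

59 dollars per hour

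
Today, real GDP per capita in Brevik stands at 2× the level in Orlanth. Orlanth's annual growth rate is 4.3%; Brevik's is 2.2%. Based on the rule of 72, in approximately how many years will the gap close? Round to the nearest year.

The growth-rate gap is 4.3% − 2.2% = 2.1 percentage points.
So the ratio between them halves every 72/2.1 ≈ 34.29 years.
A 2× gap closes after 1 halving: 1 × 34.29 ≈ 34 years.

about 34 years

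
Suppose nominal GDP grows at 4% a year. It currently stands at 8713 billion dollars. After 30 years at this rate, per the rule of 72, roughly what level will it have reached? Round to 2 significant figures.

around 28000 billion dollars

Doubling time ≈ 72/4 = 18.00 years.
30 years is 30/18.00 ≈ 1.67 doublings, a factor of 2^1.67 ≈ 3.18.
8713 × 3.18 ≈ 28000 billion dollars.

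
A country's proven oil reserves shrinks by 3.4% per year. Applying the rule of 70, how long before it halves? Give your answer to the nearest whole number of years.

Falling at 3.4%, it halves about every 70/3.4 = 20.59 years.

roughly 21 years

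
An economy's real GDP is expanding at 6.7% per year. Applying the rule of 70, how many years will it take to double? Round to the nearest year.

Doubling time ≈ 70 / 6.7 = 10.45 years.

about 10 years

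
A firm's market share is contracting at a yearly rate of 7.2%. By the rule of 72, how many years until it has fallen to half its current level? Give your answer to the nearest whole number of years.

Falling at 7.2%, it halves about every 72/7.2 = 10.00 years.

roughly 10 years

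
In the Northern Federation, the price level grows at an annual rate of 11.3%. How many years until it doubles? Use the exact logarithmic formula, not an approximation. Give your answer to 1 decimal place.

6.5 years

t = ln(2) / ln(1 + 0.113) = 0.6931 / 0.107059 ≈ 6.47.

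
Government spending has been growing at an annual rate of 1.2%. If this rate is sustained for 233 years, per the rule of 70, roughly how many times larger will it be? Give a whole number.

approximately 16 times

70/1.2 ≈ 58.33 years per doubling.
233 years fits 4 doublings: 2^4 = 16.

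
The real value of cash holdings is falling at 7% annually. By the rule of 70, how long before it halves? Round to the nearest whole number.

around 10 years

Falling at 7%, it halves about every 70/7 = 10.00 years.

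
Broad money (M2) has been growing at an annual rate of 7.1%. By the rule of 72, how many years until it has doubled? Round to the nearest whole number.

At 7.1%, doubling takes about 72/7.1 = 10.14 years.

around 10 years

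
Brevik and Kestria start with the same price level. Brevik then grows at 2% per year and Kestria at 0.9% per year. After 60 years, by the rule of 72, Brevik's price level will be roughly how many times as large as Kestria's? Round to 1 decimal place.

about 1.9 times

Only the 1.1-point difference matters.
72/1.1 ≈ 65.45 years per doubling of the ratio; 60 years gives 0.92 doublings, so ≈ 1.9×.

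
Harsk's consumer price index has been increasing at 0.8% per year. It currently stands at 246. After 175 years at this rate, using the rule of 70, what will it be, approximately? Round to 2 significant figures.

≈ 980

It doubles every 70/0.8 ≈ 87.50 years, so 175 years is 2.00 doublings.
2^2.00 ≈ 4.00; 246 × 4.00 ≈ 980.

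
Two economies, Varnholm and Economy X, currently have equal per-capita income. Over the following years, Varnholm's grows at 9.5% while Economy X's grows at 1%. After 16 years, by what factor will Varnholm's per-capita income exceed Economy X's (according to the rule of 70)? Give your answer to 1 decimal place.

3.8 times

Varnholm pulls ahead at 8.5 pp per year, so the ratio doubles every 70/8.5 ≈ 8.24 years.
In 16 years that's 1.94 doublings: 2^1.94 ≈ 3.8.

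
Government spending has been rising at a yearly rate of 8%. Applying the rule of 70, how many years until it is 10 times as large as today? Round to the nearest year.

At 8% it doubles every 70/8 ≈ 8.75 years.
Reaching 10× takes log₂(10) ≈ 3.32 doublings.
3.32 × 8.75 ≈ 29 years.

around 29 years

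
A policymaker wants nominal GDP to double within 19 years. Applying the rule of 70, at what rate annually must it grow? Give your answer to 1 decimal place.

70 / 19 ≈ 3.68, so about 3.7% annually.

approximately 3.7% annually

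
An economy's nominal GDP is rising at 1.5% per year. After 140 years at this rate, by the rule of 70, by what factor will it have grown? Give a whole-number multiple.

Doubling time ≈ 70/1.5 = 46.67 years.
140/46.67 ≈ 3 doublings, so about 2^3 = 8×.

8 times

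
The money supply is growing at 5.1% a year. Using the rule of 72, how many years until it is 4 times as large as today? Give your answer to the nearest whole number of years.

One doubling takes 72/5.1 = 14.12 years.
Getting to 4× needs 2 doublings: 2 × 14.12 ≈ 28 years.

around 28 years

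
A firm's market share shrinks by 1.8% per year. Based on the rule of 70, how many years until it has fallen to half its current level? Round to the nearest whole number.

Halving time ≈ 70 / 1.8 = 38.89 → 39 years.

≈ 39 years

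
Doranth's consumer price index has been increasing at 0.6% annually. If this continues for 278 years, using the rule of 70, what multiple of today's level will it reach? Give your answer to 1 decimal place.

5.2 times

Doubling time ≈ 70/0.6 = 116.67 years.
278 years / 116.67 ≈ 2.38 doublings → factor 2^2.38 ≈ 5.2.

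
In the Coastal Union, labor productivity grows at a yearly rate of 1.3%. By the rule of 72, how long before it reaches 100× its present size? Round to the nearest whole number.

Doubling time ≈ 72/1.3 = 55.38 years.
100× is log₂ 100 ≈ 6.64 doublings, so ≈ 6.64 × 55.38 = 368 years.

about 368 years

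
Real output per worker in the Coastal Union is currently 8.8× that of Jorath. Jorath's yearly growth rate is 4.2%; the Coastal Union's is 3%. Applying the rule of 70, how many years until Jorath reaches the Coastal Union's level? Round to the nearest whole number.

Jorath gains on the Coastal Union at 4.2% − 3% = 1.2 points a year.
At that relative rate the gap halves every 70/1.2 ≈ 58.33 years.
An 8.8× gap takes log₂(8.8) ≈ 3.14 halvings to close: 3.14 × 58.33 ≈ 183 years.

183 years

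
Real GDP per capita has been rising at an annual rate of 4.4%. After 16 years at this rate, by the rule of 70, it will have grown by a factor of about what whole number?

Doubling time ≈ 70/4.4 = 15.91 years.
16/15.91 ≈ 1 doubling, so about 2^1 = 2×.

about 2 times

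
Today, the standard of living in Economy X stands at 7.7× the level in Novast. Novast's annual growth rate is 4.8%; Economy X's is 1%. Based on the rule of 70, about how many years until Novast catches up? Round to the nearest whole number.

about 54 years

What matters is the difference: 3.8 pp.
Rule of 70 on the gap: the ratio halves every 70/3.8 ≈ 18.42 years.
A 7.7× gap takes log₂(7.7) ≈ 2.94 halvings to close: 2.94 × 18.42 ≈ 54 years.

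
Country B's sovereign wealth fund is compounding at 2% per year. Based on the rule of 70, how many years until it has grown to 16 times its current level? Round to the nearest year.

140 years

One doubling takes 70/2 = 35.00 years.
16× is 4 doublings, so 4 × 35.00 ≈ 140 years.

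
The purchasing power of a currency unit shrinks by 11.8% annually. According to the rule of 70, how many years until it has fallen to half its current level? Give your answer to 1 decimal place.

Falling at 11.8%, it halves about every 70/11.8 = 5.93 years.

roughly 5.9 years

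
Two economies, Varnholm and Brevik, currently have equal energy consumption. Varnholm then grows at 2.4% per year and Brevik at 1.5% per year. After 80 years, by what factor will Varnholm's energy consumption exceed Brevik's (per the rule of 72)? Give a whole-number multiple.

Varnholm pulls ahead at 0.9 pp per year, so the ratio doubles every 72/0.9 ≈ 80.00 years.
In 80 years that's 1.00 doublings: 2^1.00 ≈ 2.

≈ 2 times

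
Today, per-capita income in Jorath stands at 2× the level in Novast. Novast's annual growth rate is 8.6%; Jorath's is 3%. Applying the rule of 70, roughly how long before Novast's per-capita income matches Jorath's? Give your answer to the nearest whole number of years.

around 13 years

The growth-rate gap is 8.6% − 3% = 5.6 percentage points.
So the ratio between them halves every 70/5.6 ≈ 12.50 years.
A 2× gap closes after 1 halving: 1 × 12.50 ≈ 13 years.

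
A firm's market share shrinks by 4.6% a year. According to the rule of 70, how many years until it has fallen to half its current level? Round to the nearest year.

Falling at 4.6%, it halves about every 70/4.6 = 15.22 years.

around 15 years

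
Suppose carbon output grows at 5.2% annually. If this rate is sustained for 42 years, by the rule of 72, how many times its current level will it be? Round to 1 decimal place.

around 8.2 times

Doubling time ≈ 72/5.2 = 13.85 years.
42 years / 13.85 ≈ 3.03 doublings → factor 2^3.03 ≈ 8.2.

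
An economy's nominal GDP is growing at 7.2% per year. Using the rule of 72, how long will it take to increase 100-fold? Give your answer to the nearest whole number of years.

Doubling time ≈ 72/7.2 = 10.00 years.
100× is log₂ 100 ≈ 6.64 doublings, so ≈ 6.64 × 10.00 = 66 years.

roughly 66 years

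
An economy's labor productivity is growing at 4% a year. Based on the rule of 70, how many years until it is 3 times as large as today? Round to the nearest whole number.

One doubling takes 70/4 = 17.50 years.
3× is log₂ 3 ≈ 1.58 doublings, so ≈ 1.58 × 17.50 = 28 years.

roughly 28 years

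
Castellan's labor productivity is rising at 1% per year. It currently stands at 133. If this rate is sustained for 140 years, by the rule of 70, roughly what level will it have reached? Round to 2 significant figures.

It doubles every 70/1 ≈ 70.00 years, so 140 years is 2.00 doublings.
2^2.00 ≈ 4.00; 133 × 4.00 ≈ 530.

approximately 530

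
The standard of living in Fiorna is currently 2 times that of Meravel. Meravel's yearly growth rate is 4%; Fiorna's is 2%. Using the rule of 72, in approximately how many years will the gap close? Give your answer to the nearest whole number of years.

What matters is the difference: 2 pp.
Rule of 72 on the gap: the ratio halves every 72/2 ≈ 36.00 years.
A 2 times gap closes after 1 halving: 1 × 36.00 ≈ 36 years.

about 36 years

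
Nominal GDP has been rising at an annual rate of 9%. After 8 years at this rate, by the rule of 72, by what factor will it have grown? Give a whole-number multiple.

Doubling time ≈ 72/9 = 8.00 years.
8/8.00 ≈ 1 doubling, so about 2^1 = 2×.

about 2 times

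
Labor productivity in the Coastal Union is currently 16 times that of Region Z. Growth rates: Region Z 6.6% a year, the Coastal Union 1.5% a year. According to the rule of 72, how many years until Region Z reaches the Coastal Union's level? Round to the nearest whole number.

approximately 56 years

What matters is the difference: 5.1 pp.
Rule of 72 on the gap: the ratio halves every 72/5.1 ≈ 14.12 years.
A 16 times gap closes after 4 halvings: 4 × 14.12 ≈ 56 years.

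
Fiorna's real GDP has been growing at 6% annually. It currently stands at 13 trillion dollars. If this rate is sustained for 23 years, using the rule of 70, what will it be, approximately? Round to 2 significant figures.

Doubling time ≈ 70/6 = 11.67 years.
23 years is 23/11.67 ≈ 1.97 doublings, a factor of 2^1.97 ≈ 3.92.
13 × 3.92 ≈ 51 trillion dollars.

about 51 trillion dollars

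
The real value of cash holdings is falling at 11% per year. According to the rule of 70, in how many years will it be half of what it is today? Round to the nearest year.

approximately 6 years

Falling at 11%, it halves about every 70/11 = 6.36 years.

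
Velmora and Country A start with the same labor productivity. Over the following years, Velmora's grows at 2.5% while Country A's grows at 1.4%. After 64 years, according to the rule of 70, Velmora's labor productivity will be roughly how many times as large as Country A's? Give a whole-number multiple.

Only the 1.1-point difference matters.
70/1.1 ≈ 63.64 years per doubling of the ratio; 64 years gives 1.01 doublings, so ≈ 2×.

roughly 2 times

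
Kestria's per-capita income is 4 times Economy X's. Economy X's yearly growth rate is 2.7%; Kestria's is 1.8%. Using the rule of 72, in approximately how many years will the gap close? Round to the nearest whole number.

Economy X gains on Kestria at 2.7% − 1.8% = 0.9 points a year.
At that relative rate the gap halves every 72/0.9 ≈ 80.00 years.
A 4 times gap closes after 2 halvings: 2 × 80.00 ≈ 160 years.

roughly 160 years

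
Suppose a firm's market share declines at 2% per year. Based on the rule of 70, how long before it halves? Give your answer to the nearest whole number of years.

≈ 35 years

Falling at 2%, it halves about every 70/2 = 35.00 years.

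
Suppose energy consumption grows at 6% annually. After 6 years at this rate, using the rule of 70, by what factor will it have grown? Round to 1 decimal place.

approximately 1.4 times

Doubling time ≈ 70/6 = 11.67 years.
6 years / 11.67 ≈ 0.51 doublings → factor 2^0.51 ≈ 1.4.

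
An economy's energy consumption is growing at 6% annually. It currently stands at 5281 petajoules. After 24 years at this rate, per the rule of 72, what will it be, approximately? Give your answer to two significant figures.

approximately 21000 petajoules

Doubling time ≈ 72/6 = 12.00 years.
24 years is 24/12.00 ≈ 2.00 doublings, a factor of 2^2.00 ≈ 4.00.
5281 × 4.00 ≈ 21000 petajoules.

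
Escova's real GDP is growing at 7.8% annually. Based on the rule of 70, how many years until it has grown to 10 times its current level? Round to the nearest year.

approximately 30 years

One doubling takes 70/7.8 = 8.97 years.
10× is log₂ 10 ≈ 3.32 doublings, so ≈ 3.32 × 8.97 = 30 years.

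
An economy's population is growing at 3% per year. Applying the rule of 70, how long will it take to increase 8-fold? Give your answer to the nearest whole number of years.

around 70 years

At 3% it doubles every 70/3 ≈ 23.33 years.
8 = 2^3, so 3 doublings → 70 years.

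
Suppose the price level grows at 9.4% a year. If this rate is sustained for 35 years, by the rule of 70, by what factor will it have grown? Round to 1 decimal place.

Doubling time ≈ 70/9.4 = 7.45 years.
35 years / 7.45 ≈ 4.70 doublings → factor 2^4.70 ≈ 26.0.

≈ 26.0 times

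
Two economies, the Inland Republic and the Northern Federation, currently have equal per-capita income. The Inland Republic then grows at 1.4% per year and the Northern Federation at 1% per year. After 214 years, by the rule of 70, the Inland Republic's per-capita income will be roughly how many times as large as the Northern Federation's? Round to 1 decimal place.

the Inland Republic pulls ahead at 0.4 pp per year, so the ratio doubles every 70/0.4 ≈ 175.00 years.
In 214 years that's 1.22 doublings: 2^1.22 ≈ 2.3.

2.3 times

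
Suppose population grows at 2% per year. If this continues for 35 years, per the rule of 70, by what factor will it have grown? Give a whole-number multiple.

about 2 times

Doubling time ≈ 70/2 = 35.00 years.
35/35.00 ≈ 1 doubling, so about 2^1 = 2×.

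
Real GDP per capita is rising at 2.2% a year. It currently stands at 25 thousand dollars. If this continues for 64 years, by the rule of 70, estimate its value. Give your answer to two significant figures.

It doubles every 70/2.2 ≈ 31.82 years, so 64 years is 2.01 doublings.
2^2.01 ≈ 4.03; 25 × 4.03 ≈ 100 thousand dollars.

around 100 thousand dollars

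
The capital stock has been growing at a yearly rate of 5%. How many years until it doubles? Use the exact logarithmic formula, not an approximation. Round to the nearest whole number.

14 years

t = ln(2) / ln(1 + 0.05) = 0.6931 / 0.048790 ≈ 14.21.
≈ 14 years.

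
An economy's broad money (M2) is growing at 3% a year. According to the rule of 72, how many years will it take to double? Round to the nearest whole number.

≈ 24 years

At 3%, doubling takes about 72/3 = 24.00 years.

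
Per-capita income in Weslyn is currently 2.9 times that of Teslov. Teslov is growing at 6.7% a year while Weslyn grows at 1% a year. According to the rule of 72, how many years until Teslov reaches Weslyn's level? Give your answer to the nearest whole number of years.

about 19 years

Teslov gains on Weslyn at 6.7% − 1% = 5.7 points a year.
At that relative rate the gap halves every 72/5.7 ≈ 12.63 years.
A 2.9 times gap takes log₂(2.9) ≈ 1.54 halvings to close: 1.54 × 12.63 ≈ 19 years.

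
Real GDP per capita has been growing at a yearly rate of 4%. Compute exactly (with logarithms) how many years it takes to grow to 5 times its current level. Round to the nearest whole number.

41 years

t = ln(5) / ln(1 + 0.04) = 1.6094 / 0.039221 ≈ 41.03.
≈ 41 years.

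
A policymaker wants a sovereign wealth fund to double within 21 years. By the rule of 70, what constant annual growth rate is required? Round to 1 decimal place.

70 / 21 ≈ 3.33, so about 3.3% annually.

about 3.3%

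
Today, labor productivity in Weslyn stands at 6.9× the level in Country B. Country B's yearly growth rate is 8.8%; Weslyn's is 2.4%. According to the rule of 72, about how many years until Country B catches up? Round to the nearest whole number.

≈ 31 years

The growth-rate gap is 8.8% − 2.4% = 6.4 percentage points.
So the ratio between them halves every 72/6.4 ≈ 11.25 years.
A 6.9× gap takes log₂(6.9) ≈ 2.79 halvings to close: 2.79 × 11.25 ≈ 31 years.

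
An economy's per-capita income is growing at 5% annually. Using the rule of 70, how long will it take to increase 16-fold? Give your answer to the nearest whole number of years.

56 years

One doubling takes 70/5 = 14.00 years.
16 = 2^4, so 4 doublings → 56 years.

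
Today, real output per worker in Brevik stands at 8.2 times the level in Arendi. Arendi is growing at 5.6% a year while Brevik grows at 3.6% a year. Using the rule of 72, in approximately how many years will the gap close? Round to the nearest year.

around 109 years

The growth-rate gap is 5.6% − 3.6% = 2 percentage points.
So the ratio between them halves every 72/2 ≈ 36.00 years.
An 8.2 times gap takes log₂(8.2) ≈ 3.04 halvings to close: 3.04 × 36.00 ≈ 109 years.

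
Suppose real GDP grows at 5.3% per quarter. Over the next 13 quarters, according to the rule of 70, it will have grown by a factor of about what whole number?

At 5.3% one doubling takes ≈ 13.21 quarters; 13 quarters is 1 of them, so ×2.

roughly 2 times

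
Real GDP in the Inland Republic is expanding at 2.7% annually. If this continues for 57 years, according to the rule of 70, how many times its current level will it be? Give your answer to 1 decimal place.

4.6 times

Doubling time ≈ 70/2.7 = 25.93 years.
57 years / 25.93 ≈ 2.20 doublings → factor 2^2.20 ≈ 4.6.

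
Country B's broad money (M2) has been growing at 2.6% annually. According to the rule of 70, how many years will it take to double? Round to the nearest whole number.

At 2.6%, doubling takes about 70/2.6 = 26.92 years.

roughly 27 years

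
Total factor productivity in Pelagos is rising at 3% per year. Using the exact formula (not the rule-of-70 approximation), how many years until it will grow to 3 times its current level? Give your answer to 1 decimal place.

t = ln(3) / ln(1 + 0.03) = 1.0986 / 0.029559 ≈ 37.17.

37.2 years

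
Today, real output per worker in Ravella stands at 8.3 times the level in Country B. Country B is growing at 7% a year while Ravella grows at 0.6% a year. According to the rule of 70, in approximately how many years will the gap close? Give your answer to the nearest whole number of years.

approximately 33 years

Country B gains on Ravella at 7% − 0.6% = 6.4 points a year.
At that relative rate the gap halves every 70/6.4 ≈ 10.94 years.
An 8.3 times gap takes log₂(8.3) ≈ 3.05 halvings to close: 3.05 × 10.94 ≈ 33 years.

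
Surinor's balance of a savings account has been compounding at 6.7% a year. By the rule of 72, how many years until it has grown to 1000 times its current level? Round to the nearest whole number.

At 6.7% it doubles every 72/6.7 ≈ 10.75 years.
1000× is log₂ 1000 ≈ 9.97 doublings, so ≈ 9.97 × 10.75 = 107 years.

≈ 107 years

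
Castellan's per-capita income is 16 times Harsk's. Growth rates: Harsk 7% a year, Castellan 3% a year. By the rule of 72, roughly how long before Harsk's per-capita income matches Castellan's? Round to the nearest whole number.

about 72 years

Harsk gains on Castellan at 7% − 3% = 4 points a year.
At that relative rate the gap halves every 72/4 ≈ 18.00 years.
A 16 times gap closes after 4 halvings: 4 × 18.00 ≈ 72 years.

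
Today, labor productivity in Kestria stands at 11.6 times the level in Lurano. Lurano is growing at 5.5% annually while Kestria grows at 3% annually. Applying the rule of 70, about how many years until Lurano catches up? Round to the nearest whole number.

What matters is the difference: 2.5 pp.
Rule of 70 on the gap: the ratio halves every 70/2.5 ≈ 28.00 years.
An 11.6 times gap takes log₂(11.6) ≈ 3.54 halvings to close: 3.54 × 28.00 ≈ 99 years.

roughly 99 years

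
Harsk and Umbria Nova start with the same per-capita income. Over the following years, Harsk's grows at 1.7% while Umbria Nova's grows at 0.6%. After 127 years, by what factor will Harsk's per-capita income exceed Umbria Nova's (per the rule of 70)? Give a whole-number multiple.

Harsk pulls ahead at 1.1 pp per year, so the ratio doubles every 70/1.1 ≈ 63.64 years.
In 127 years that's 2.00 doublings: 2^2.00 ≈ 4.

roughly 4 times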